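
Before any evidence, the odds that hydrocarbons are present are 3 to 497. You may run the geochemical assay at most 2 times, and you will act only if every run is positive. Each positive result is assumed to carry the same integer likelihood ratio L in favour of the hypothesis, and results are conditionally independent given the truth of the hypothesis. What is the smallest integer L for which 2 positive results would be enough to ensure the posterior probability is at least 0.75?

Prior odds = 3/497.
Target odds = 0.75/0.25 = 3.
Need L² ≥ 3 ÷ (3/497) = 497.
22² = 484 < 497 ≤ 529 = 23², so L = 23.

23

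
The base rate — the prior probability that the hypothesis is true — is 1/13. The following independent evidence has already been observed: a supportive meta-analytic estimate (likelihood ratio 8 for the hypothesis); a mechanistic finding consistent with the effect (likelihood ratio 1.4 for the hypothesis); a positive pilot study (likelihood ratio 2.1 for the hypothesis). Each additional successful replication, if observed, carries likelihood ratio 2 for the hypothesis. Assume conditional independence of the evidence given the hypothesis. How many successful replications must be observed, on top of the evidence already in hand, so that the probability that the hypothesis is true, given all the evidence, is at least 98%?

5

Prior odds = (1/13)/(12/13) = 1/12.
Combined Bayes factor of the evidence already in hand = 8 × 1.4 × 2.1 = 23.52.
Odds after that evidence = (1/12) × 23.52 = 1.96.
Target odds = 0.98/0.02 = 49.
Need 2ⁿ ≥ 49 ÷ 1.96 = 25.
2⁴ = 16 falls short of 25 but 2⁵ = 32 reaches it, so n = 5.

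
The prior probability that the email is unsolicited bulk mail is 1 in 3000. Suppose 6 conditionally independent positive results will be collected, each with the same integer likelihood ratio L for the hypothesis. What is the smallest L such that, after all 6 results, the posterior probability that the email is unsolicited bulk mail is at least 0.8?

Prior odds = (1/3000)/(2999/3000) = 1/2999.
Target odds = 0.8/0.2 = 4.
Need L⁶ ≥ 4 ÷ (1/2999) = 11996.
4⁶ = 4096 < 11996 ≤ 15625 = 5⁶, so L = 5.

5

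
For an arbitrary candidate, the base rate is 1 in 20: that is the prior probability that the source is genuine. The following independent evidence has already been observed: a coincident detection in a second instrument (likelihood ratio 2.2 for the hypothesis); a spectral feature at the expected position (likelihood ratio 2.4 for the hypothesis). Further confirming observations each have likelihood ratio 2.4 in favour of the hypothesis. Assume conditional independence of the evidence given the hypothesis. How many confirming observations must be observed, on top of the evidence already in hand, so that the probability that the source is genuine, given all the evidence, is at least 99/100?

Prior odds = 0.05/0.95 = 1/19.
Combined Bayes factor of the evidence already in hand = 2.2 × 2.4 = 5.28.
Odds after that evidence = (1/19) × 5.28 = 132/475.
Target odds = 0.99/0.01 = 99.
Need 2.4ⁿ ≥ 99 ÷ (132/475) = 356.25.
2.4⁶ = 2985984/15625 falls short of 356.25 but 2.4⁷ = 35831808/78125 reaches it, so n = 7.

7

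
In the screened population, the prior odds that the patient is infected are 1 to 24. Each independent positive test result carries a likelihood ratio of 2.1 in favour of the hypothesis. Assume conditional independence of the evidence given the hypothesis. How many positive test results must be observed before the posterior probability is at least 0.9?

Prior odds = 1/24.
Likelihood ratio per positive test result = 2.1.
Target odds: 0.9 ÷ 0.1 = 9.
Need (1/24) × 2.1ⁿ ≥ 9, i.e. 2.1ⁿ ≥ 216.
2.1⁷ ≈180.109 falls short of 216 but 2.1⁸ ≈378.229 reaches it, so n = 8.

8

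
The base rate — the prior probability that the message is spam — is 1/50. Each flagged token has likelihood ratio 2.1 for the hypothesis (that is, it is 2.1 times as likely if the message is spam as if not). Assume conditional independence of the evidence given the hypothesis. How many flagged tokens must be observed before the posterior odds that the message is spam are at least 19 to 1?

Prior odds = 0.02/0.98 = 1/49.
Likelihood ratio per flagged token = 2.1.
Target odds = 19.
Need (1/49) × 2.1ⁿ ≥ 19, i.e. 2.1ⁿ ≥ 931.
2.1⁹ ≈794.28 falls short of 931 but 2.1¹⁰ ≈1667.99 reaches it, so n = 10.

10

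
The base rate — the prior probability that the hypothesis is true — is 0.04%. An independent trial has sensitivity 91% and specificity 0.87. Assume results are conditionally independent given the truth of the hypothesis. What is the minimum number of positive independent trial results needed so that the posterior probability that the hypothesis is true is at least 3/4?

5

Prior odds: 0.0004 ÷ 0.9996 = 1/2499.
False-positive rate = 1 − 0.87 = 0.13; likelihood ratio of a positive = 0.91/0.13 = 7.
Target posterior odds = 0.75/0.25 = 3.
Require 7ⁿ ≥ 3 ÷ (1/2499) = 7497.
7⁴ = 2401 falls short of 7497 but 7⁵ = 16807 reaches it, so n = 5.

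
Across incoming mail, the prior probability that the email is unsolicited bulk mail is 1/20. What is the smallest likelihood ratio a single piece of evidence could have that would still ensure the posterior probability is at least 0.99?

1881

Prior odds = 0.05/0.95 = 1/19.
Target odds = 0.99/0.01 = 99.
Required Bayes factor = 99 ÷ (1/19) = 1881.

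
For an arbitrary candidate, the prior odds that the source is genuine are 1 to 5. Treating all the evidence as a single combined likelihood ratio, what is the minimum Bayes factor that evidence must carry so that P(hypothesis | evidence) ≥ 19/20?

Prior odds = 0.2.
Target odds = 0.95/0.05 = 19.
Required Bayes factor = 19 ÷ 0.2 = 95.

95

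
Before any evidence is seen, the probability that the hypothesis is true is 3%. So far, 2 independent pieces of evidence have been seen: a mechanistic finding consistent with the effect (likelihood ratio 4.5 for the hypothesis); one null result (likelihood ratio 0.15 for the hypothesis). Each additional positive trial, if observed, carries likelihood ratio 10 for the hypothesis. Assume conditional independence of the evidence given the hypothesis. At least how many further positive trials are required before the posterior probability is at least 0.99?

4

Prior odds = 0.03/0.97 = 3/97.
Combined Bayes factor of the evidence already in hand = 4.5 × 0.15 = 0.675.
Odds after that evidence = (3/97) × 0.675 = 81/3880.
Target odds = 0.99/0.01 = 99.
Need 10ⁿ ≥ 99 ÷ (81/3880) = 42680/9.
10³ = 1000 falls short of 42680/9 but 10⁴ = 10000 reaches it, so n = 4.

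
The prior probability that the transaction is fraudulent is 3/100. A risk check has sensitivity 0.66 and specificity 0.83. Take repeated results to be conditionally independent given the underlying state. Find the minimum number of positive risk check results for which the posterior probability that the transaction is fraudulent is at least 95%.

Prior odds: 0.03 ÷ 0.97 = 3/97.
False-positive rate = 1 − 0.83 = 0.17; likelihood ratio of a positive = 0.66/0.17 = 66/17.
Target odds: 0.95 ÷ 0.05 = 19.
Need (3/97) × (66/17)ⁿ ≥ 19, i.e. (66/17)ⁿ ≥ 1843/3.
(66/17)⁴ = 18974736/83521 falls short of 1843/3 but (66/17)⁵ ≈882.013 reaches it, so n = 5.

5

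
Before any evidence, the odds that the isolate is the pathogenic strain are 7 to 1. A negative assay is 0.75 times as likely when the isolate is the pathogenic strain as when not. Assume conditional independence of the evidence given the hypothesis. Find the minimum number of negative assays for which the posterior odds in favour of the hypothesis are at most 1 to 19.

Prior odds = 7.
Likelihood ratio per negative assay = 0.75.
Target odds = 1/19.
Need 7 × 0.75ⁿ ≤ 1/19, i.e. 0.75ⁿ ≤ 1/133.
0.75¹⁶ ≈0.0100226 is still above 1/133 but 0.75¹⁷ ≈0.00751695 is at or below it, so n = 17.

17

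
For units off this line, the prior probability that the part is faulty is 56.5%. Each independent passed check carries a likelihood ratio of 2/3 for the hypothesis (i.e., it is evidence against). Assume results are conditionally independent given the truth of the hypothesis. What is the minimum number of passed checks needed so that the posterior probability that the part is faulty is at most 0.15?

Prior odds: 0.565 ÷ 0.435 = 113/87.
Likelihood ratio per passed check = 2/3.
Target odds: 0.15 ÷ 0.85 = 3/17.
Need (113/87) × (2/3)ⁿ ≤ 3/17, i.e. (2/3)ⁿ ≤ 261/1921.
(2/3)⁴ = 16/81 is still above 261/1921 but (2/3)⁵ = 32/243 is at or below it, so n = 5.

5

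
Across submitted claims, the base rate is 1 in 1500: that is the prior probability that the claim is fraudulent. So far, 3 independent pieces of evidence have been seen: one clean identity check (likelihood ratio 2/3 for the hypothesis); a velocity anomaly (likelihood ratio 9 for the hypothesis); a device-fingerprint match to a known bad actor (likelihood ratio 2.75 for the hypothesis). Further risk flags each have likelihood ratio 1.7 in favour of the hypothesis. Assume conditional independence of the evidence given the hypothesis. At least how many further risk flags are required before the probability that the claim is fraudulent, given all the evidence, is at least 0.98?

Prior odds = (1/1500)/(1499/1500) = 1/1499.
Combined Bayes factor of the evidence already in hand = (2/3) × 9 × 2.75 = 16.5.
Odds after that evidence = (1/1499) × 16.5 = 33/2998.
Target odds = 0.98/0.02 = 49.
Need 1.7ⁿ ≥ 49 ÷ (33/2998) = 146902/33.
1.7¹⁵ ≈2862.42 falls short of 146902/33 but 1.7¹⁶ ≈4866.12 reaches it, so n = 16.

16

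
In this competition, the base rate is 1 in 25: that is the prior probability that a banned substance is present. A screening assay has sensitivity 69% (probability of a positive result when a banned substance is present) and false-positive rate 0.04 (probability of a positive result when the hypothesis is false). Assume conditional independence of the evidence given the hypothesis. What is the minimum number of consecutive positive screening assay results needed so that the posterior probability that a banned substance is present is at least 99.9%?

Prior odds = 0.04/0.96 = 1/24.
Likelihood ratio of a positive result = 0.69/0.04 = 17.25.
Target odds: 0.999 ÷ 0.001 = 999.
Need (1/24) × 17.25ⁿ ≥ 999, i.e. 17.25ⁿ ≥ 23976.
17.25³ = 5132.953125 falls short of 23976 but 17.25⁴ = 22667121/256 reaches it, so n = 4.

4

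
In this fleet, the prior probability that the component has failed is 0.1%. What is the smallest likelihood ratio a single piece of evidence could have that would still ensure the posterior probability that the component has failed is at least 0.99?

Prior odds = 0.001/0.999 = 1/999.
Target odds = 0.99/0.01 = 99.
Required Bayes factor = 99 ÷ (1/999) = 98901.

98901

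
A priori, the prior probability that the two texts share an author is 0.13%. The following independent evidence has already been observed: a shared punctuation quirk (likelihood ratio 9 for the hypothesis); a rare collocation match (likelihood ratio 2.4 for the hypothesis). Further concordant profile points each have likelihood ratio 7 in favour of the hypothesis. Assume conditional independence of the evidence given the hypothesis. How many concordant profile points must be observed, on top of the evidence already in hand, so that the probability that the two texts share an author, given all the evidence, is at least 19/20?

4

Prior odds = 0.0013/0.9987 = 13/9987.
Combined Bayes factor of the evidence already in hand = 9 × 2.4 = 21.6.
Odds after that evidence = (13/9987) × 21.6 = 468/16645.
Target odds = 0.95/0.05 = 19.
Need 7ⁿ ≥ 19 ÷ (468/16645) = 316255/468.
7³ = 343 falls short of 316255/468 but 7⁴ = 2401 reaches it, so n = 4.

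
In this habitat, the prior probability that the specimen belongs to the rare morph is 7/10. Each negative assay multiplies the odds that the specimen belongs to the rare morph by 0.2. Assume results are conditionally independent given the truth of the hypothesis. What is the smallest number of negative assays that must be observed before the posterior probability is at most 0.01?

Prior odds: 0.7 ÷ 0.3 = 7/3.
Likelihood ratio per negative assay = 0.2.
Target posterior odds = 0.01/0.99 = 1/99.
Need (7/3) × 0.2ⁿ ≤ 1/99, i.e. 0.2ⁿ ≤ 1/231.
0.2³ = 0.008 is still above 1/231 but 0.2⁴ = 0.0016 is at or below it, so n = 4.

4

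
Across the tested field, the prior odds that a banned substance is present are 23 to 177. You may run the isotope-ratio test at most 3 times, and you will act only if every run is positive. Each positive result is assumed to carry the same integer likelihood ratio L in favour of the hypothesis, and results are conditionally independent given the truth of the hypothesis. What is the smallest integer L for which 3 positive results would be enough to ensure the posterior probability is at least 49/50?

Prior odds = 23/177.
Target odds = 0.98/0.02 = 49.
Need L³ ≥ 49 ÷ (23/177) = 8673/23.
7³ = 343 < 8673/23 ≤ 512 = 8³, so L = 8.

8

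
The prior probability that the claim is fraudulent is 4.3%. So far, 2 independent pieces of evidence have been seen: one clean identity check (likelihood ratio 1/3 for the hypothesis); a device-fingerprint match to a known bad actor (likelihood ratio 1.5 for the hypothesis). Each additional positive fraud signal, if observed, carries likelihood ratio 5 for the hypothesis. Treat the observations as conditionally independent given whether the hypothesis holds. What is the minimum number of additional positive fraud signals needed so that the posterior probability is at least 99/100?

Prior odds = 0.043/0.957 = 43/957.
Combined Bayes factor of the evidence already in hand = (1/3) × 1.5 = 0.5.
Odds after that evidence = (43/957) × 0.5 = 43/1914.
Target odds = 0.99/0.01 = 99.
Need 5ⁿ ≥ 99 ÷ (43/1914) = 189486/43.
5⁵ = 3125 falls short of 189486/43 but 5⁶ = 15625 reaches it, so n = 6.

6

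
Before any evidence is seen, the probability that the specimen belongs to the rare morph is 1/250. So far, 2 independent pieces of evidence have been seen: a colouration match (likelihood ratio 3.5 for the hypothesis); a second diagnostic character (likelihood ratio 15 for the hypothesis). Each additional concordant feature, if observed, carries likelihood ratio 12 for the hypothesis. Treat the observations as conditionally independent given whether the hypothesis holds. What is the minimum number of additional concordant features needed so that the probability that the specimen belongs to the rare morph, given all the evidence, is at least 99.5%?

Prior odds = 0.004/0.996 = 1/249.
Combined Bayes factor of the evidence already in hand = 3.5 × 15 = 52.5.
Odds after that evidence = (1/249) × 52.5 = 35/166.
Target odds = 0.995/0.005 = 199.
Need 12ⁿ ≥ 199 ÷ (35/166) = 33034/35.
12² = 144 falls short of 33034/35 but 12³ = 1728 reaches it, so n = 3.

3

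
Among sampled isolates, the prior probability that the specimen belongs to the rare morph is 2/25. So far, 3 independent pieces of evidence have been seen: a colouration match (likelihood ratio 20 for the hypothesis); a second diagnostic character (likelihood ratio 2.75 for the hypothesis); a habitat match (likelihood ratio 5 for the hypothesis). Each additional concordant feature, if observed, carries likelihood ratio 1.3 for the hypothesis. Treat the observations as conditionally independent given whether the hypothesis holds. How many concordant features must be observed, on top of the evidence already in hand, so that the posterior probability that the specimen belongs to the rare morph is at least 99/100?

6

Prior odds = 0.08/0.92 = 2/23.
Combined Bayes factor of the evidence already in hand = 20 × 2.75 × 5 = 275.
Odds after that evidence = (2/23) × 275 = 550/23.
Target odds = 0.99/0.01 = 99.
Need 1.3ⁿ ≥ 99 ÷ (550/23) = 4.14.
1.3⁵ = 371293/100000 falls short of 4.14 but 1.3⁶ = 4826809/1000000 reaches it, so n = 6.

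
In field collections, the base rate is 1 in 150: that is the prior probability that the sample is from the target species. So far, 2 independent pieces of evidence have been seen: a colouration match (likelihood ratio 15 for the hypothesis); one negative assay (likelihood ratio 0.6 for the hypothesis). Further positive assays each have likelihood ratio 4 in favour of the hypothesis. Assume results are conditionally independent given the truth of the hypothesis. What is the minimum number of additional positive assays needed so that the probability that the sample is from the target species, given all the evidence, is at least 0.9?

Prior odds = (1/150)/(149/150) = 1/149.
Combined Bayes factor of the evidence already in hand = 15 × 0.6 = 9.
Odds after that evidence = (1/149) × 9 = 9/149.
Target odds = 0.9/0.1 = 9.
Need 4ⁿ ≥ 9 ÷ (9/149) = 149.
4³ = 64 falls short of 149 but 4⁴ = 256 reaches it, so n = 4.

4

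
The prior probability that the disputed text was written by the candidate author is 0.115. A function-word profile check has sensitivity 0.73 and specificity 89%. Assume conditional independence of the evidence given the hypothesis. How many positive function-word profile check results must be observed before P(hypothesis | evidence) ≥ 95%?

3

Prior odds: 0.115 ÷ 0.885 = 23/177.
False-positive rate = 1 − 0.89 = 0.11; likelihood ratio of a positive = 0.73/0.11 = 73/11.
Target odds: 0.95 ÷ 0.05 = 19.
Require (73/11)ⁿ ≥ 19 ÷ (23/177) = 3363/23.
(73/11)² = 5329/121 falls short of 3363/23 but (73/11)³ = 389017/1331 reaches it, so n = 3.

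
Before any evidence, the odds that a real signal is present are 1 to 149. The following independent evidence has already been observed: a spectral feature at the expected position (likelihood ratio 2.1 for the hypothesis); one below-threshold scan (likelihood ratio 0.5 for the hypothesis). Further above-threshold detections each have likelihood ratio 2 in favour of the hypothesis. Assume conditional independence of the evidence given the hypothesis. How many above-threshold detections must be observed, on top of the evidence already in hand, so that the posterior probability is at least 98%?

Prior odds = 1/149.
Combined Bayes factor of the evidence already in hand = 2.1 × 0.5 = 1.05.
Odds after that evidence = (1/149) × 1.05 = 21/2980.
Target odds = 0.98/0.02 = 49.
Need 2ⁿ ≥ 49 ÷ (21/2980) = 20860/3.
2¹² = 4096 falls short of 20860/3 but 2¹³ = 8192 reaches it, so n = 13.

13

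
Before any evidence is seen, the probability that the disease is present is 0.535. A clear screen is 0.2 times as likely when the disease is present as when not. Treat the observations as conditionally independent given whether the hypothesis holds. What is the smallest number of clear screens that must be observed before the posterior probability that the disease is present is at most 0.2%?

Prior odds = 0.535/0.465 = 107/93.
Likelihood ratio per clear screen = 0.2.
Target odds: 0.002 ÷ 0.998 = 1/499.
Require 0.2ⁿ ≤ 1/499 ÷ (107/93) = 93/53393.
0.2³ = 0.008 is still above 93/53393 but 0.2⁴ = 0.0016 is at or below it, so n = 4.

4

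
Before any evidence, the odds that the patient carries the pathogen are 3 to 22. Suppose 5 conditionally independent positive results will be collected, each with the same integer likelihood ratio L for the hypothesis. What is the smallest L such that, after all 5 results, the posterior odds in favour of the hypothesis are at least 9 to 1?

3

Prior odds = 3/22.
Target odds = 9.
Need L⁵ ≥ 9 ÷ (3/22) = 66.
2⁵ = 32 < 66 ≤ 243 = 3⁵, so L = 3.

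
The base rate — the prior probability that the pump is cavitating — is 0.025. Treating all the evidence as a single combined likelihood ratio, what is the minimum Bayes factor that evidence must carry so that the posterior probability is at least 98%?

Prior odds = 0.025/0.975 = 1/39.
Target odds = 0.98/0.02 = 49.
Required Bayes factor = 49 ÷ (1/39) = 1911.

1911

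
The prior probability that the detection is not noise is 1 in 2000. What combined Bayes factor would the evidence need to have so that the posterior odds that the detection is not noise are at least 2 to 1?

3998

Prior odds = 0.0005/0.9995 = 1/1999.
Target odds = 2.
Required Bayes factor = 2 ÷ (1/1999) = 3998.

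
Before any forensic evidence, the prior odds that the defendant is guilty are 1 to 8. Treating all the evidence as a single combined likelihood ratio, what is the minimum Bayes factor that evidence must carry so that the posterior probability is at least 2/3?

Prior odds = 0.125.
Target odds = (2/3)/(1/3) = 2.
Required Bayes factor = 2 ÷ 0.125 = 16.

16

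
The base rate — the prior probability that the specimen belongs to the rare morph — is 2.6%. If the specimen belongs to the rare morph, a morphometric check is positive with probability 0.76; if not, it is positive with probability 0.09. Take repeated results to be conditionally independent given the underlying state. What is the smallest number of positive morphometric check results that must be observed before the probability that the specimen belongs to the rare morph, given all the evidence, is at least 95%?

4

Prior odds: 0.026 ÷ 0.974 = 13/487.
Likelihood ratio of a positive = 0.76/0.09 = 76/9.
Target odds: 0.95 ÷ 0.05 = 19.
Require (76/9)ⁿ ≥ 19 ÷ (13/487) = 9253/13.
(76/9)³ = 438976/729 falls short of 9253/13 but (76/9)⁴ = 33362176/6561 reaches it, so n = 4.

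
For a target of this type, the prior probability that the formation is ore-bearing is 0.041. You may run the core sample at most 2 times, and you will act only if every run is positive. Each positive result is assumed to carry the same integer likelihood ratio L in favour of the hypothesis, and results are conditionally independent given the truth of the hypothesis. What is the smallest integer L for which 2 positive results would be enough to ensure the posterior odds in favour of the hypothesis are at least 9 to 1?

Prior odds = 0.041/0.959 = 41/959.
Target odds = 9.
Need L² ≥ 9 ÷ (41/959) = 8631/41.
14² = 196 < 8631/41 ≤ 225 = 15², so L = 15.

15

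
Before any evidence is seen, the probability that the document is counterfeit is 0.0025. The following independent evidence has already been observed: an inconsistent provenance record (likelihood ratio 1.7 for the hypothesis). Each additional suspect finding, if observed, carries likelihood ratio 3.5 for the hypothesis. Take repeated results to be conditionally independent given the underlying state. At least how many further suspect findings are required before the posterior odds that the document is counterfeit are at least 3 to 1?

6

Prior odds = 0.0025/0.9975 = 1/399.
Bayes factor of the evidence already in hand = 1.7.
Odds after that evidence = (1/399) × 1.7 = 17/3990.
Target odds = 3.
Need 3.5ⁿ ≥ 3 ÷ (17/3990) = 11970/17.
3.5⁵ = 525.21875 falls short of 11970/17 but 3.5⁶ = 1838.265625 reaches it, so n = 6.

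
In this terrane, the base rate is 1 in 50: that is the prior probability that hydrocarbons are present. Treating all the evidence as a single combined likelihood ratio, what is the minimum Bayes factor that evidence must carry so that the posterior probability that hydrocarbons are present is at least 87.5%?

343

Prior odds = 0.02/0.98 = 1/49.
Target odds = 0.875/0.125 = 7.
Required Bayes factor = 7 ÷ (1/49) = 343.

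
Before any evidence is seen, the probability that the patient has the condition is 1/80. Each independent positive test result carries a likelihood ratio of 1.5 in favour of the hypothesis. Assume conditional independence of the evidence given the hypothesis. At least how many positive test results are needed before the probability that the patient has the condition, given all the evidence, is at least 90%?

17

Prior odds: 0.0125 ÷ 0.9875 = 1/79.
Likelihood ratio per positive test result = 1.5.
Target posterior odds = 0.9/0.1 = 9.
Require 1.5ⁿ ≥ 9 ÷ (1/79) = 711.
1.5¹⁶ = 43046721/65536 falls short of 711 but 1.5¹⁷ = 129140163/131072 reaches it, so n = 17.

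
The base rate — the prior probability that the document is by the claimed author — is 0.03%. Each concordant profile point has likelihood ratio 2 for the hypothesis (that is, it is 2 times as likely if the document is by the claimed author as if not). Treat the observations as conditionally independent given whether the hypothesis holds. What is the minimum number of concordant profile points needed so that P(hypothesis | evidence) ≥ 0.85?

Prior odds: 0.0003 ÷ 0.9997 = 3/9997.
Likelihood ratio per concordant profile point = 2.
Target posterior odds = 0.85/0.15 = 17/3.
Need (3/9997) × 2ⁿ ≥ 17/3, i.e. 2ⁿ ≥ 169949/9.
2¹⁴ = 16384 falls short of 169949/9 but 2¹⁵ = 32768 reaches it, so n = 15.

15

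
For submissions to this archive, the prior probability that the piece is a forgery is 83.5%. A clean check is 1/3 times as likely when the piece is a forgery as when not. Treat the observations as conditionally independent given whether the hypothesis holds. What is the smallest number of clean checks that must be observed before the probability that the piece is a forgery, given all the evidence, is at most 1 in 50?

6

Prior odds: 0.835 ÷ 0.165 = 167/33.
Likelihood ratio per clean check = 1/3.
Target odds: 0.02 ÷ 0.98 = 1/49.
Need (167/33) × (1/3)ⁿ ≤ 1/49, i.e. (1/3)ⁿ ≤ 33/8183.
(1/3)⁵ = 1/243 is still above 33/8183 but (1/3)⁶ = 1/729 is at or below it, so n = 6.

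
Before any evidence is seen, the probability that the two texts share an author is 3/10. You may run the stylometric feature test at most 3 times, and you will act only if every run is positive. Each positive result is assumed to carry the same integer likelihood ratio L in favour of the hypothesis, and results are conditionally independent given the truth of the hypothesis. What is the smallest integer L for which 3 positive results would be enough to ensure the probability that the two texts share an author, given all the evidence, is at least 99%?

Prior odds = 0.3/0.7 = 3/7.
Target odds = 0.99/0.01 = 99.
Need L³ ≥ 99 ÷ (3/7) = 231.
6³ = 216 < 231 ≤ 343 = 7³, so L = 7.

7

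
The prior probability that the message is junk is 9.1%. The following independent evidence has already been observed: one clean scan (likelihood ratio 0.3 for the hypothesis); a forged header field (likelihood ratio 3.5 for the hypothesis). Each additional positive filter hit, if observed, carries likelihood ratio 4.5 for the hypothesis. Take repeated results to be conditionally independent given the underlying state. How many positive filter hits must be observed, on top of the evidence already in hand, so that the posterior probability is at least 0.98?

5

Prior odds = 0.091/0.909 = 91/909.
Combined Bayes factor of the evidence already in hand = 0.3 × 3.5 = 1.05.
Odds after that evidence = (91/909) × 1.05 = 637/6060.
Target odds = 0.98/0.02 = 49.
Need 4.5ⁿ ≥ 49 ÷ (637/6060) = 6060/13.
4.5⁴ = 410.0625 falls short of 6060/13 but 4.5⁵ = 1845.28125 reaches it, so n = 5.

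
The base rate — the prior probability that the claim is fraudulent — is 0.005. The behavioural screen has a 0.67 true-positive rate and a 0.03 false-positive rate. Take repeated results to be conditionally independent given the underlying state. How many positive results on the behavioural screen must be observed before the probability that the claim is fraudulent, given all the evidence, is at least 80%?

3

Prior odds = 0.005/0.995 = 1/199.
Likelihood ratio of a positive result = 0.67/0.03 = 67/3.
Target odds: 0.8 ÷ 0.2 = 4.
Require (67/3)ⁿ ≥ 4 ÷ (1/199) = 796.
(67/3)² = 4489/9 falls short of 796 but (67/3)³ = 300763/27 reaches it, so n = 3.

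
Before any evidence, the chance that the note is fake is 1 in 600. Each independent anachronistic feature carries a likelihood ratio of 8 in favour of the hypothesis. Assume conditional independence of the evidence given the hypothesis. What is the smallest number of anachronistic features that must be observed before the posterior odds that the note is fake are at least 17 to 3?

4

Prior odds = (1/600)/(599/600) = 1/599.
Likelihood ratio per anachronistic feature = 8.
Target odds = 17/3.
Need (1/599) × 8ⁿ ≥ 17/3, i.e. 8ⁿ ≥ 10183/3.
8³ = 512 falls short of 10183/3 but 8⁴ = 4096 reaches it, so n = 4.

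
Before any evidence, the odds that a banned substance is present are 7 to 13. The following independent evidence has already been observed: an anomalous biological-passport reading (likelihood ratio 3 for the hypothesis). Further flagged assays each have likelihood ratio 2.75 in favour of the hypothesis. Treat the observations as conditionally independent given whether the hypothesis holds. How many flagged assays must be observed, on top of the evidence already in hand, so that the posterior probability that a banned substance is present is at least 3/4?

Prior odds = 7/13.
Bayes factor of the evidence already in hand = 3.
Odds after that evidence = (7/13) × 3 = 21/13.
Target odds = 0.75/0.25 = 3.
Need 2.75ⁿ ≥ 3 ÷ (21/13) = 13/7.
2.75¹ = 2.75, which meets the required 13/7; so n = 1.

1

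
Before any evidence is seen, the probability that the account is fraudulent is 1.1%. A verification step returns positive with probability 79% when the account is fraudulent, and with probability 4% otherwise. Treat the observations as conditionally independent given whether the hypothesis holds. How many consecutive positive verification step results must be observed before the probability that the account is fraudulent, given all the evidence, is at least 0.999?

Prior odds: 0.011 ÷ 0.989 = 11/989.
Likelihood ratio of a positive result = 0.79/0.04 = 19.75.
Target odds: 0.999 ÷ 0.001 = 999.
Require 19.75ⁿ ≥ 999 ÷ (11/989) = 988011/11.
19.75³ = 7703.734375 falls short of 988011/11 but 19.75⁴ = 38950081/256 reaches it, so n = 4.

4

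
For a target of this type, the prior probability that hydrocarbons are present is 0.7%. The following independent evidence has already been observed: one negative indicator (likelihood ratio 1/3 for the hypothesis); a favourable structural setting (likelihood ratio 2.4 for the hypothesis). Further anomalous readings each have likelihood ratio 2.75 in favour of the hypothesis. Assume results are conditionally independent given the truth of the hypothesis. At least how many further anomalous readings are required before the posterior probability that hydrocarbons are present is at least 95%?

9

Prior odds = 0.007/0.993 = 7/993.
Combined Bayes factor of the evidence already in hand = (1/3) × 2.4 = 0.8.
Odds after that evidence = (7/993) × 0.8 = 28/4965.
Target odds = 0.95/0.05 = 19.
Need 2.75ⁿ ≥ 19 ÷ (28/4965) = 94335/28.
2.75⁸ = 214358881/65536 falls short of 94335/28 but 2.75⁹ ≈8994.86 reaches it, so n = 9.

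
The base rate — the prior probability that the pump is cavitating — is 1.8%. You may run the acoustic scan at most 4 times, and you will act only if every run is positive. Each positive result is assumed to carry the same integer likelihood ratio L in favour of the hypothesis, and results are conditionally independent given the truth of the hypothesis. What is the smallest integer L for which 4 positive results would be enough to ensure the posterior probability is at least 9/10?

Prior odds = 0.018/0.982 = 9/491.
Target odds = 0.9/0.1 = 9.
Need L⁴ ≥ 9 ÷ (9/491) = 491.
4⁴ = 256 < 491 ≤ 625 = 5⁴, so L = 5.

5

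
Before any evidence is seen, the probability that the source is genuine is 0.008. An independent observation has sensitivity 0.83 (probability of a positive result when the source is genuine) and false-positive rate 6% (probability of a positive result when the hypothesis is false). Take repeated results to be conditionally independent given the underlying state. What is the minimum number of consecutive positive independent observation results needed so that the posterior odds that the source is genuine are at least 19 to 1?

3

Prior odds: 0.008 ÷ 0.992 = 1/124.
Likelihood ratio of a positive result = 0.83/0.06 = 83/6.
Target odds = 19.
Need (1/124) × (83/6)ⁿ ≥ 19, i.e. (83/6)ⁿ ≥ 2356.
(83/6)² = 6889/36 falls short of 2356 but (83/6)³ = 571787/216 reaches it, so n = 3.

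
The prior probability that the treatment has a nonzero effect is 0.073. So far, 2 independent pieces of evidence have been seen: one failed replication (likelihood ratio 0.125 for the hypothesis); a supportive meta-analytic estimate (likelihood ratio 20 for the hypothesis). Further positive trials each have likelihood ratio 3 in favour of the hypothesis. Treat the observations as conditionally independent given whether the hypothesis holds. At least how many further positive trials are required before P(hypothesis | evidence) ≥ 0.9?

Prior odds = 0.073/0.927 = 73/927.
Combined Bayes factor of the evidence already in hand = 0.125 × 20 = 2.5.
Odds after that evidence = (73/927) × 2.5 = 365/1854.
Target odds = 0.9/0.1 = 9.
Need 3ⁿ ≥ 9 ÷ (365/1854) = 16686/365.
3³ = 27 falls short of 16686/365 but 3⁴ = 81 reaches it, so n = 4.

4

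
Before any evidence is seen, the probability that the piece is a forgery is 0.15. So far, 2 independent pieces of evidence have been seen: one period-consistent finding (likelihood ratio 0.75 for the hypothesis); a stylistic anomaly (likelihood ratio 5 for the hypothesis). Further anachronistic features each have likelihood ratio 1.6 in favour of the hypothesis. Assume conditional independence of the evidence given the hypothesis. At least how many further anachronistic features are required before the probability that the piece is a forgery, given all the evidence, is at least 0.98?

10

Prior odds = 0.15/0.85 = 3/17.
Combined Bayes factor of the evidence already in hand = 0.75 × 5 = 3.75.
Odds after that evidence = (3/17) × 3.75 = 45/68.
Target odds = 0.98/0.02 = 49.
Need 1.6ⁿ ≥ 49 ÷ (45/68) = 3332/45.
1.6⁹ = 134217728/1953125 falls short of 3332/45 but 1.6¹⁰ ≈109.951 reaches it, so n = 10.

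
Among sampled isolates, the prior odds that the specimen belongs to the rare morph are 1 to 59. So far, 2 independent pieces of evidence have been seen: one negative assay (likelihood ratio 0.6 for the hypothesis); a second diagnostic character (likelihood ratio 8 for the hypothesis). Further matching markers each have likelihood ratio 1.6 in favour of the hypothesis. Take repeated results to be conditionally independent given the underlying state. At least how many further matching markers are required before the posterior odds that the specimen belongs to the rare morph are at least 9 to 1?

Prior odds = 1/59.
Combined Bayes factor of the evidence already in hand = 0.6 × 8 = 4.8.
Odds after that evidence = (1/59) × 4.8 = 24/295.
Target odds = 9.
Need 1.6ⁿ ≥ 9 ÷ (24/295) = 110.625.
1.6¹⁰ ≈109.951 falls short of 110.625 but 1.6¹¹ ≈175.922 reaches it, so n = 11.

11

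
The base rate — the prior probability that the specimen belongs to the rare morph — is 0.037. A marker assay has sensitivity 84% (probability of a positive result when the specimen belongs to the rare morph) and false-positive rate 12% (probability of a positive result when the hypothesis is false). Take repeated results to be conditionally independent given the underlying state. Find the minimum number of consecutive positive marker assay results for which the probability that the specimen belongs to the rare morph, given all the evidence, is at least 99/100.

5

Prior odds: 0.037 ÷ 0.963 = 37/963.
Likelihood ratio of a positive result = 0.84/0.12 = 7.
Target odds: 0.99 ÷ 0.01 = 99.
Need (37/963) × 7ⁿ ≥ 99, i.e. 7ⁿ ≥ 95337/37.
7⁴ = 2401 falls short of 95337/37 but 7⁵ = 16807 reaches it, so n = 5.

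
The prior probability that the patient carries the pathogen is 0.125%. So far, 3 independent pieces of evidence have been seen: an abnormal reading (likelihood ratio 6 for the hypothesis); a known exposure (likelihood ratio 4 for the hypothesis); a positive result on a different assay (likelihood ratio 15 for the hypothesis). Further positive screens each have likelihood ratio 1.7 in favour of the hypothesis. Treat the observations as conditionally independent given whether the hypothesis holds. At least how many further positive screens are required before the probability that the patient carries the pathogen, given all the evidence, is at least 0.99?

11

Prior odds = 0.00125/0.99875 = 1/799.
Combined Bayes factor of the evidence already in hand = 6 × 4 × 15 = 360.
Odds after that evidence = (1/799) × 360 = 360/799.
Target odds = 0.99/0.01 = 99.
Need 1.7ⁿ ≥ 99 ÷ (360/799) = 219.725.
1.7¹⁰ ≈201.599 falls short of 219.725 but 1.7¹¹ ≈342.719 reaches it, so n = 11.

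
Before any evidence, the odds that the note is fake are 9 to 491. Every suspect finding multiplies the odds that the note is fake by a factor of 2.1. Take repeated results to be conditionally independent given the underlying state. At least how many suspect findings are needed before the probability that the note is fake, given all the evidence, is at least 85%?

8

Prior odds = 9/491.
Likelihood ratio per suspect finding = 2.1.
Target odds: 0.85 ÷ 0.15 = 17/3.
Require 2.1ⁿ ≥ 17/3 ÷ (9/491) = 8347/27.
2.1⁷ ≈180.109 falls short of 8347/27 but 2.1⁸ ≈378.229 reaches it, so n = 8.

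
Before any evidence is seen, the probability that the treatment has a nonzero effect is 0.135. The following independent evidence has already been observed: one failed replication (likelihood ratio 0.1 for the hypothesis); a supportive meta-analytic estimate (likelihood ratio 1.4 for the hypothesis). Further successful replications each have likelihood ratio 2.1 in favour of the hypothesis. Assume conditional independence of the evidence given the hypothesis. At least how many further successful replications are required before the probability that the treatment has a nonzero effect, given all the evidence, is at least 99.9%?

Prior odds = 0.135/0.865 = 27/173.
Combined Bayes factor of the evidence already in hand = 0.1 × 1.4 = 0.14.
Odds after that evidence = (27/173) × 0.14 = 189/8650.
Target odds = 0.999/0.001 = 999.
Need 2.1ⁿ ≥ 999 ÷ (189/8650) = 320050/7.
2.1¹⁴ ≈32439.2 falls short of 320050/7 but 2.1¹⁵ ≈68122.3 reaches it, so n = 15.

15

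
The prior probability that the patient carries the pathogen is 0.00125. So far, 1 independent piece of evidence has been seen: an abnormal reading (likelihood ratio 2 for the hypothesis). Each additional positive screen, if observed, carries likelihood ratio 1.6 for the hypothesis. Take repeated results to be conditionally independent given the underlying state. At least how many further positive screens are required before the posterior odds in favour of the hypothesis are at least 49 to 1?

Prior odds = 0.00125/0.99875 = 1/799.
Bayes factor of the evidence already in hand = 2.
Odds after that evidence = (1/799) × 2 = 2/799.
Target odds = 49.
Need 1.6ⁿ ≥ 49 ÷ (2/799) = 19575.5.
1.6²¹ ≈19342.8 falls short of 19575.5 but 1.6²² ≈30948.5 reaches it, so n = 22.

22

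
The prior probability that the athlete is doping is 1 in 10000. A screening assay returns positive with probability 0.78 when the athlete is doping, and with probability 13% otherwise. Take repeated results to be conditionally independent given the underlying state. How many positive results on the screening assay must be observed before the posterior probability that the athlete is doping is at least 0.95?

7

Prior odds: 0.0001 ÷ 0.9999 = 1/9999.
Likelihood ratio of a positive result = 0.78/0.13 = 6.
Target posterior odds = 0.95/0.05 = 19.
Need (1/9999) × 6ⁿ ≥ 19, i.e. 6ⁿ ≥ 189981.
6⁶ = 46656 falls short of 189981 but 6⁷ = 279936 reaches it, so n = 7.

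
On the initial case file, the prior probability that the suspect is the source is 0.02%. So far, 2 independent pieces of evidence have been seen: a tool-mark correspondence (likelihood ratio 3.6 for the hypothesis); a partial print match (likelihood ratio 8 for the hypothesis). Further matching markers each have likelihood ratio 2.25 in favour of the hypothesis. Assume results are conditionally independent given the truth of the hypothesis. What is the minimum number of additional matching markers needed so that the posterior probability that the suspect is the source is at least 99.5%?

Prior odds = 0.0002/0.9998 = 1/4999.
Combined Bayes factor of the evidence already in hand = 3.6 × 8 = 28.8.
Odds after that evidence = (1/4999) × 28.8 = 144/24995.
Target odds = 0.995/0.005 = 199.
Need 2.25ⁿ ≥ 199 ÷ (144/24995) = 4974005/144.
2.25¹² ≈16834.1 falls short of 4974005/144 but 2.25¹³ ≈37876.8 reaches it, so n = 13.

13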